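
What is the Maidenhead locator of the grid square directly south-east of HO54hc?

HO54ib

Longitude subsquare h = 7; +1 → 8 = i.
Latitude subsquare c = 2; −1 → 1 = b.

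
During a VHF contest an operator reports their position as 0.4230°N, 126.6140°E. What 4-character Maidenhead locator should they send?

Add 180° to longitude and 90° to latitude: 306.61, 90.42.
Field: 306.61/20 → 15 → P, 90.42/10 → 9 → J; chars PJ.
Square: 6.61/2 → 3, 0.42/1 → 0; chars 30.

PJ30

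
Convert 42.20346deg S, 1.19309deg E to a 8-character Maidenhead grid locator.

Offset from 180°W / 90°S: lon 181.19309°, lat 47.79654°.
Field: 181.19309/20 → 9 → J, 47.79654/10 → 4 → E; chars JE.
Square: 1.19309/2 → 0, 7.79654/1 → 7; chars 07.
Subsquare: 1.19309/0.0833333 → 14 → o, 0.79654/0.0416667 → 19 → t; chars ot.
Extended square: 0.02642/0.00833333 → 3, 0.00487/0.00416667 → 1; chars 31.

JE07ot31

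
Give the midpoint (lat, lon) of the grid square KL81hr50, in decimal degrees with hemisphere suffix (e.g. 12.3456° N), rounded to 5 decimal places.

21.71042° N, 36.62917° E

Field K=10, L=11: +10·20° lon, +11·10° lat → SW at lon 20°, lat 20°.
Square 8, 1: +8·2° lon, +1·1° lat → SW at lon 36°, lat 21°.
Subsquare h=7, r=17: +7·0.0833333° lon, +17·0.0416667° lat → SW at lon 36.5833°, lat 21.7083°.
Extended square 5, 0: +5·0.00833333° lon, +0·0.00416667° lat → SW at lon 36.625°, lat 21.7083°.
Cell spans 0.00833333° lon × 0.00416667° lat. Centre is SW corner plus half of each.
latitude 21.71042° N, longitude 36.62917° E.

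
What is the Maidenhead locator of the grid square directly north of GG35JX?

Latitude subsquare x = 23; +1 → 24, wraps to 0 = a, carry into square.
Latitude square 5; +1 → 6.
The longitude characters are unchanged.

GG36ja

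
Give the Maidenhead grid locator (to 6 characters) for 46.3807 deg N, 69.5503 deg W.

Offset from 180°W / 90°S: lon 110.4497°, lat 136.3807°.
Field: 110.4497/20 → 5 → F, 136.3807/10 → 13 → N; chars FN.
Square: 10.4497/2 → 5, 6.3807/1 → 6; chars 56.
Subsquare: 0.4497/0.0833333 → 5 → f, 0.3807/0.0416667 → 9 → j; chars fj.

FN56fj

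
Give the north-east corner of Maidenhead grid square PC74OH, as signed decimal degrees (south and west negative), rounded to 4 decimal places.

-65.6667, 135.2500

Field P=15, C=2: +15·20° lon, +2·10° lat → SW at lon 120°, lat -70°.
Square 7, 4: +7·2° lon, +4·1° lat → SW at lon 134°, lat -66°.
Subsquare o=14, h=7: +14·0.0833333° lon, +7·0.0416667° lat → SW at lon 135.167°, lat -65.7083°.
Cell spans 0.0833333° lon × 0.0416667° lat. NE corner is SW corner plus one full cell.
latitude -65.6667, longitude 135.2500.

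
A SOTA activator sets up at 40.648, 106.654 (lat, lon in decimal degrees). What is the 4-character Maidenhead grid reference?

Shift to the Maidenhead origin (180°W, 90°S): lon 286.65, lat 130.65.
Field: lon ⌊286.65/20⌋ = 14 → O; lat ⌊130.65/10⌋ = 13 → N.
Square: lon ⌊6.65/2⌋ = 3; lat ⌊0.65/1⌋ = 0.

ON30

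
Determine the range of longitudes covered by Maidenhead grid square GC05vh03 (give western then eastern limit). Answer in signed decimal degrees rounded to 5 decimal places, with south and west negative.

-58.25000, -58.24167

Field G=6, C=2: +6·20° lon, +2·10° lat → SW at lon -60°, lat -70°.
Square 0, 5: +0·2° lon, +5·1° lat → SW at lon -60°, lat -65°.
Subsquare v=21, h=7: +21·0.0833333° lon, +7·0.0416667° lat → SW at lon -58.25°, lat -64.7083°.
Extended square 0, 3: +0·0.00833333° lon, +3·0.00416667° lat → SW at lon -58.25°, lat -64.6958°.
Cell spans 0.00833333° lon × 0.00416667° lat.
west -58.25000, east -58.24167.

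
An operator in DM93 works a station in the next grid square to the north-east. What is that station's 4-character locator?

EM04

Longitude square 9; +1 → 10, wraps to 0, carry into field.
Longitude field D = 3; +1 → 4 = E.
Latitude square 3; +1 → 4.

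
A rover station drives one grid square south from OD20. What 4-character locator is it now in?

Latitude square 0; −1 → -1, wraps to 9, carry into field.
Latitude field D = 3; −1 → 2 = C.
The longitude characters are unchanged.

OC29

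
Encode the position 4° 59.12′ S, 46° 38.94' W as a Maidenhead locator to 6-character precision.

Add 180° to longitude and 90° to latitude: 133.3510, 85.0147.
Field (20°×10°, letters A–R): 133.3510/20 → 6 → G, 85.0147/10 → 8 → I; chars GI.
Square (2°×1°, digits 0–9): 13.3510/2 → 6, 5.0147/1 → 5; chars 65.
Subsquare (5′×2.5′, letters a–x): 1.3510/0.0833333 → 16 → q, 0.0147/0.0416667 → 0 → a; chars qa.

GI65qa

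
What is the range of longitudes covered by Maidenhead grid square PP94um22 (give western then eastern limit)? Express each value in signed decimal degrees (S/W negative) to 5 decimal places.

139.68333, 139.69167

Field P=15, P=15: +15·20° lon, +15·10° lat → SW at lon 120°, lat 60°.
Square 9, 4: +9·2° lon, +4·1° lat → SW at lon 138°, lat 64°.
Subsquare u=20, m=12: +20·0.0833333° lon, +12·0.0416667° lat → SW at lon 139.667°, lat 64.5°.
Extended square 2, 2: +2·0.00833333° lon, +2·0.00416667° lat → SW at lon 139.683°, lat 64.5083°.
Cell spans 0.00833333° lon × 0.00416667° lat.
west 139.68333, east 139.69167.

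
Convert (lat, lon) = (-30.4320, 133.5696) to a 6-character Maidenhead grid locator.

Shift to the Maidenhead origin (180°W, 90°S): lon 313.5696, lat 59.5680.
Field: lon ⌊313.5696/20⌋ = 15 → P; lat ⌊59.5680/10⌋ = 5 → F.
Square: lon ⌊13.5696/2⌋ = 6; lat ⌊9.5680/1⌋ = 9.
Subsquare: lon ⌊1.5696/0.0833333⌋ = 18 → s; lat ⌊0.5680/0.0416667⌋ = 13 → n.

PF69sn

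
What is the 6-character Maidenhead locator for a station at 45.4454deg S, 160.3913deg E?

RE04en

Shift to the Maidenhead origin (180°W, 90°S): lon 340.3913, lat 44.5546.
Field (20°×10°, letters A–R): 340.3913/20 → 17 → R, 44.5546/10 → 4 → E; chars RE.
Square (2°×1°, digits 0–9): 0.3913/2 → 0, 4.5546/1 → 4; chars 04.
Subsquare (5′×2.5′, letters a–x): 0.3913/0.0833333 → 4 → e, 0.5546/0.0416667 → 13 → n; chars en.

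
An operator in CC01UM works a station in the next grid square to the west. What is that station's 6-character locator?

Longitude subsquare u = 20; −1 → 19 = t.
The latitude characters are unchanged.

CC01tm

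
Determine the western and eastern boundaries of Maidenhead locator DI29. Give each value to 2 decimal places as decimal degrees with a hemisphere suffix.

Field D=3, I=8: +3·20° lon, +8·10° lat → SW at lon -120°, lat -10°.
Square 2, 9: +2·2° lon, +9·1° lat → SW at lon -116°, lat -1°.
Cell spans 2° lon × 1° lat.
west 116.00° W, east 114.00° W.

116.00° W, 114.00° W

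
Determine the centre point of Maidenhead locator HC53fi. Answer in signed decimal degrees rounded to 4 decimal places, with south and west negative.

-66.6458, -29.5417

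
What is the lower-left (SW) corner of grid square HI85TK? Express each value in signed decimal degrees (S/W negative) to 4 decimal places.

-4.5833, -22.4167

Field H=7, I=8: +7·20° lon, +8·10° lat → SW at lon -40°, lat -10°.
Square 8, 5: +8·2° lon, +5·1° lat → SW at lon -24°, lat -5°.
Subsquare t=19, k=10: +19·0.0833333° lon, +10·0.0416667° lat → SW at lon -22.4167°, lat -4.58333°.
latitude -4.5833, longitude -22.4167.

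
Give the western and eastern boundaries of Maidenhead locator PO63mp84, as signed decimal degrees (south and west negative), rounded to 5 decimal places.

Field P=15, O=14: +15·20° lon, +14·10° lat → SW at lon 120°, lat 50°.
Square 6, 3: +6·2° lon, +3·1° lat → SW at lon 132°, lat 53°.
Subsquare m=12, p=15: +12·0.0833333° lon, +15·0.0416667° lat → SW at lon 133°, lat 53.625°.
Extended square 8, 4: +8·0.00833333° lon, +4·0.00416667° lat → SW at lon 133.067°, lat 53.6417°.
Cell spans 0.00833333° lon × 0.00416667° lat.
west 133.06667, east 133.07500.

133.06667, 133.07500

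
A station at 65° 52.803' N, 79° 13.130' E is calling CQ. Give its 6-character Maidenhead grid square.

MP95ov

Add 180° to longitude and 90° to latitude: 259.2188, 155.8800.
Field (20°×10°, letters A–R): 259.2188/20 → 12 → M, 155.8800/10 → 15 → P; chars MP.
Square (2°×1°, digits 0–9): 19.2188/2 → 9, 5.8800/1 → 5; chars 95.
Subsquare (5′×2.5′, letters a–x): 1.2188/0.0833333 → 14 → o, 0.8800/0.0416667 → 21 → v; chars ov.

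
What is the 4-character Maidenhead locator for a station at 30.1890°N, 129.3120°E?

PM40

Add 180° to longitude and 90° to latitude: 309.31, 120.19.
Field: lon ⌊309.31/20⌋ = 15 → P; lat ⌊120.19/10⌋ = 12 → M.
Square: lon ⌊9.31/2⌋ = 4; lat ⌊0.19/1⌋ = 0.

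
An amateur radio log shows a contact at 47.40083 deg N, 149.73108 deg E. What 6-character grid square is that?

Shift to the Maidenhead origin (180°W, 90°S): lon 329.7311, lat 137.4008.
Field: 329.7311/20 → 16 → Q, 137.4008/10 → 13 → N; chars QN.
Square: 9.7311/2 → 4, 7.4008/1 → 7; chars 47.
Subsquare: 1.7311/0.0833333 → 20 → u, 0.4008/0.0416667 → 9 → j; chars uj.

QN47uj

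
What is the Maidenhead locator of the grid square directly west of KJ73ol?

Longitude subsquare o = 14; −1 → 13 = n.
The latitude characters are unchanged.

KJ73nl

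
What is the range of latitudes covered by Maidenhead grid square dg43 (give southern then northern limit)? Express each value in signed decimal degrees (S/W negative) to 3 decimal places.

Field D=3, G=6: +3·20° lon, +6·10° lat → SW at lon -120°, lat -30°.
Square 4, 3: +4·2° lon, +3·1° lat → SW at lon -112°, lat -27°.
Cell spans 2° lon × 1° lat.
south -27.000, north -26.000.

-27.000, -26.000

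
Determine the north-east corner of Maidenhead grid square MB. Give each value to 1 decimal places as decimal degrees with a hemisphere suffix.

Field M=12, B=1: +12·20° lon, +1·10° lat → SW at lon 60°, lat -80°.
Cell spans 20° lon × 10° lat. NE corner is SW corner plus one full cell.
latitude 70.0° S, longitude 80.0° E.

70.0° S, 80.0° E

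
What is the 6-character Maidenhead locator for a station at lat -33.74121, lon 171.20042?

Shift to the Maidenhead origin (180°W, 90°S): lon 351.2004, lat 56.2588.
Field: 351.2004/20 → 17 → R, 56.2588/10 → 5 → F; chars RF.
Square: 11.2004/2 → 5, 6.2588/1 → 6; chars 56.
Subsquare: 1.2004/0.0833333 → 14 → o, 0.2588/0.0416667 → 6 → g; chars og.

RF56og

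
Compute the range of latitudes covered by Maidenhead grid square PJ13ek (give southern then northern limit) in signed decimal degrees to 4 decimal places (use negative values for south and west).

Field P=15, J=9: +15·20° lon, +9·10° lat → SW at lon 120°, lat 0°.
Square 1, 3: +1·2° lon, +3·1° lat → SW at lon 122°, lat 3°.
Subsquare e=4, k=10: +4·0.0833333° lon, +10·0.0416667° lat → SW at lon 122.333°, lat 3.41667°.
Cell spans 0.0833333° lon × 0.0416667° lat.
south 3.4167, north 3.4583.

3.4167, 3.4583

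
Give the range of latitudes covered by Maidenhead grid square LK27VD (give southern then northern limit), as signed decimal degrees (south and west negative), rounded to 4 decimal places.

Field L=11, K=10: +11·20° lon, +10·10° lat → SW at lon 40°, lat 10°.
Square 2, 7: +2·2° lon, +7·1° lat → SW at lon 44°, lat 17°.
Subsquare v=21, d=3: +21·0.0833333° lon, +3·0.0416667° lat → SW at lon 45.75°, lat 17.125°.
Cell spans 0.0833333° lon × 0.0416667° lat.
south 17.1250, north 17.1667.

17.1250, 17.1667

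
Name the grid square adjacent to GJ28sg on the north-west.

Longitude subsquare s = 18; −1 → 17 = r.
Latitude subsquare g = 6; +1 → 7 = h.

GJ28rh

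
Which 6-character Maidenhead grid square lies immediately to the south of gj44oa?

GJ43ox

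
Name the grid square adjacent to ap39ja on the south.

AP38jx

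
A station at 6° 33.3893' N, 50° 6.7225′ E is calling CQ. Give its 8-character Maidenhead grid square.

LJ56bn33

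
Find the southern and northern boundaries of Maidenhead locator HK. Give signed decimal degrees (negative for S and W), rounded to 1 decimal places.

10.0, 20.0

Field H=7, K=10: +7·20° lon, +10·10° lat → SW at lon -40°, lat 10°.
Cell spans 20° lon × 10° lat.
south 10.0, north 20.0.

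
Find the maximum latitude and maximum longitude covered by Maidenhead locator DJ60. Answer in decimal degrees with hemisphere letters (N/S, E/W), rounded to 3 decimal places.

1.000° N, 106.000° W

Field D=3, J=9: +3·20° lon, +9·10° lat → SW at lon -120°, lat 0°.
Square 6, 0: +6·2° lon, +0·1° lat → SW at lon -108°, lat 0°.
Cell spans 2° lon × 1° lat. NE corner is SW corner plus one full cell.
latitude 1.000° N, longitude 106.000° W.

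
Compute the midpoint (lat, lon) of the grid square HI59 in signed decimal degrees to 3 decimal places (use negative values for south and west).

-0.500, -29.000

Field H=7, I=8: +7·20° lon, +8·10° lat → SW at lon -40°, lat -10°.
Square 5, 9: +5·2° lon, +9·1° lat → SW at lon -30°, lat -1°.
Cell spans 2° lon × 1° lat. Centre is SW corner plus half of each.
latitude -0.500, longitude -29.000.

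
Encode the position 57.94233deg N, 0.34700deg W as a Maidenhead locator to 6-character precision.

IO97tw

Offset from 180°W / 90°S: lon 179.6530°, lat 147.9423°.
Field: lon ⌊179.6530/20⌋ = 8 → I; lat ⌊147.9423/10⌋ = 14 → O.
Square: lon ⌊19.6530/2⌋ = 9; lat ⌊7.9423/1⌋ = 7.
Subsquare: lon ⌊1.6530/0.0833333⌋ = 19 → t; lat ⌊0.9423/0.0416667⌋ = 22 → w.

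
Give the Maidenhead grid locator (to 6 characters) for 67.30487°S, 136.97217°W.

Offset from 180°W / 90°S: lon 43.0278°, lat 22.6951°.
Field: lon ⌊43.0278/20⌋ = 2 → C; lat ⌊22.6951/10⌋ = 2 → C.
Square: lon ⌊3.0278/2⌋ = 1; lat ⌊2.6951/1⌋ = 2.
Subsquare: lon ⌊1.0278/0.0833333⌋ = 12 → m; lat ⌊0.6951/0.0416667⌋ = 16 → q.

CC12mq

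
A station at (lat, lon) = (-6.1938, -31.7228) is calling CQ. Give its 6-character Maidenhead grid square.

HI43dt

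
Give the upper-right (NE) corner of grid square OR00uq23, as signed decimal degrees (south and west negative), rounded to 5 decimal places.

Field O=14, R=17: +14·20° lon, +17·10° lat → SW at lon 100°, lat 80°.
Square 0, 0: +0·2° lon, +0·1° lat → SW at lon 100°, lat 80°.
Subsquare u=20, q=16: +20·0.0833333° lon, +16·0.0416667° lat → SW at lon 101.667°, lat 80.6667°.
Extended square 2, 3: +2·0.00833333° lon, +3·0.00416667° lat → SW at lon 101.683°, lat 80.6792°.
Cell spans 0.00833333° lon × 0.00416667° lat. NE corner is SW corner plus one full cell.
latitude 80.68333, longitude 101.69167.

80.68333, 101.69167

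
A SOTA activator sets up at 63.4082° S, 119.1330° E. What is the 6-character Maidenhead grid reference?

OC96no

Offset from 180°W / 90°S: lon 299.1330°, lat 26.5918°.
Field: lon ⌊299.1330/20⌋ = 14 → O; lat ⌊26.5918/10⌋ = 2 → C.
Square: lon ⌊19.1330/2⌋ = 9; lat ⌊6.5918/1⌋ = 6.
Subsquare: lon ⌊1.1330/0.0833333⌋ = 13 → n; lat ⌊0.5918/0.0416667⌋ = 14 → o.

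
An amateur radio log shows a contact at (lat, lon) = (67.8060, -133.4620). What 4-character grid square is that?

CP37

Shift to the Maidenhead origin (180°W, 90°S): lon 46.54, lat 157.81.
Field: 46.54/20 → 2 → C, 157.81/10 → 15 → P; chars CP.
Square: 6.54/2 → 3, 7.81/1 → 7; chars 37.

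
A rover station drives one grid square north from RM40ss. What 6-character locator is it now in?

RM40st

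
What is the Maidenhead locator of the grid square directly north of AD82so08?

AD82so09

Latitude extended square 8; +1 → 9.
The longitude characters are unchanged.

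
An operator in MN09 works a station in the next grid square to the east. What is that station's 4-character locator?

MN19

Longitude square 0; +1 → 1.
The latitude characters are unchanged.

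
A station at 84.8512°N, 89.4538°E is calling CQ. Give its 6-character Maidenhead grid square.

Shift to the Maidenhead origin (180°W, 90°S): lon 269.4538, lat 174.8512.
Field (20°×10°, letters A–R): 269.4538/20 → 13 → N, 174.8512/10 → 17 → R; chars NR.
Square (2°×1°, digits 0–9): 9.4538/2 → 4, 4.8512/1 → 4; chars 44.
Subsquare (5′×2.5′, letters a–x): 1.4538/0.0833333 → 17 → r, 0.8512/0.0416667 → 20 → u; chars ru.

NR44ru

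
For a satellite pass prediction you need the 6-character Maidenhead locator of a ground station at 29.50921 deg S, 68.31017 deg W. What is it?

Add 180° to longitude and 90° to latitude: 111.6898, 60.4908.
Field (20°×10°, letters A–R): lon ⌊111.6898/20⌋ = 5 → F; lat ⌊60.4908/10⌋ = 6 → G.
Square (2°×1°, digits 0–9): lon ⌊11.6898/2⌋ = 5; lat ⌊0.4908/1⌋ = 0.
Subsquare (5′×2.5′, letters a–x): lon ⌊1.6898/0.0833333⌋ = 20 → u; lat ⌊0.4908/0.0416667⌋ = 11 → l.

FG50ul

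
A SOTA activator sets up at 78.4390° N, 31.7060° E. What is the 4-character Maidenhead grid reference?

KQ58

Shift to the Maidenhead origin (180°W, 90°S): lon 211.71, lat 168.44.
Field (20°×10°, letters A–R): 211.71/20 → 10 → K, 168.44/10 → 16 → Q; chars KQ.
Square (2°×1°, digits 0–9): 11.71/2 → 5, 8.44/1 → 8; chars 58.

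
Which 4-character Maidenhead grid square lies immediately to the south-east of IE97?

Longitude square 9; +1 → 10, wraps to 0, carry into field.
Longitude field I = 8; +1 → 9 = J.
Latitude square 7; −1 → 6.

JE06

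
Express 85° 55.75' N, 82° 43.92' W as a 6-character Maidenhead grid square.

Add 180° to longitude and 90° to latitude: 97.2680, 175.9292.
Field (20°×10°, letters A–R): lon ⌊97.2680/20⌋ = 4 → E; lat ⌊175.9292/10⌋ = 17 → R.
Square (2°×1°, digits 0–9): lon ⌊17.2680/2⌋ = 8; lat ⌊5.9292/1⌋ = 5.
Subsquare (5′×2.5′, letters a–x): lon ⌊1.2680/0.0833333⌋ = 15 → p; lat ⌊0.9292/0.0416667⌋ = 22 → w.

ER85pw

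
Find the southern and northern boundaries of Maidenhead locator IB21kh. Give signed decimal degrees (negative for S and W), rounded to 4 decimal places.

Field I=8, B=1: +8·20° lon, +1·10° lat → SW at lon -20°, lat -80°.
Square 2, 1: +2·2° lon, +1·1° lat → SW at lon -16°, lat -79°.
Subsquare k=10, h=7: +10·0.0833333° lon, +7·0.0416667° lat → SW at lon -15.1667°, lat -78.7083°.
Cell spans 0.0833333° lon × 0.0416667° lat.
south -78.7083, north -78.6667.

-78.7083, -78.6667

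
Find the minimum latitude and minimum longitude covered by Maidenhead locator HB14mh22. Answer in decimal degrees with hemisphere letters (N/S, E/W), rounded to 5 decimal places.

75.70000° S, 36.98333° W

Field H=7, B=1: +7·20° lon, +1·10° lat → SW at lon -40°, lat -80°.
Square 1, 4: +1·2° lon, +4·1° lat → SW at lon -38°, lat -76°.
Subsquare m=12, h=7: +12·0.0833333° lon, +7·0.0416667° lat → SW at lon -37°, lat -75.7083°.
Extended square 2, 2: +2·0.00833333° lon, +2·0.00416667° lat → SW at lon -36.9833°, lat -75.7°.
latitude 75.70000° S, longitude 36.98333° W.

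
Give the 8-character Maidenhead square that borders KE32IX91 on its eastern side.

Longitude extended square 9; +1 → 10, wraps to 0, carry into subsquare.
Longitude subsquare i = 8; +1 → 9 = j.
The latitude characters are unchanged.

KE32jx01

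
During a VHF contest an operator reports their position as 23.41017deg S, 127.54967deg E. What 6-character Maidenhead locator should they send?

Offset from 180°W / 90°S: lon 307.5497°, lat 66.5898°.
Field: lon ⌊307.5497/20⌋ = 15 → P; lat ⌊66.5898/10⌋ = 6 → G.
Square: lon ⌊7.5497/2⌋ = 3; lat ⌊6.5898/1⌋ = 6.
Subsquare: lon ⌊1.5497/0.0833333⌋ = 18 → s; lat ⌊0.5898/0.0416667⌋ = 14 → o.

PG36so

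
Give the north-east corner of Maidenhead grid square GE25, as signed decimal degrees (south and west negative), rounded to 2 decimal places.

-44.00, -54.00

Field G=6, E=4: +6·20° lon, +4·10° lat → SW at lon -60°, lat -50°.
Square 2, 5: +2·2° lon, +5·1° lat → SW at lon -56°, lat -45°.
Cell spans 2° lon × 1° lat. NE corner is SW corner plus one full cell.
latitude -44.00, longitude -54.00.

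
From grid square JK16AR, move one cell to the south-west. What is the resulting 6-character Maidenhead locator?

JK06xq

Longitude subsquare a = 0; −1 → -1, wraps to 23 = x, carry into square.
Longitude square 1; −1 → 0.
Latitude subsquare r = 17; −1 → 16 = q.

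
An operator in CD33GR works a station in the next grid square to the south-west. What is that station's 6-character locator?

CD33fq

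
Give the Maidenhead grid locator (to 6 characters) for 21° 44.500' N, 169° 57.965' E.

RL41xr

Offset from 180°W / 90°S: lon 349.9661°, lat 111.7417°.
Field: lon ⌊349.9661/20⌋ = 17 → R; lat ⌊111.7417/10⌋ = 11 → L.
Square: lon ⌊9.9661/2⌋ = 4; lat ⌊1.7417/1⌋ = 1.
Subsquare: lon ⌊1.9661/0.0833333⌋ = 23 → x; lat ⌊0.7417/0.0416667⌋ = 17 → r.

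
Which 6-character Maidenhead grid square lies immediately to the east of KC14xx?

Longitude subsquare x = 23; +1 → 24, wraps to 0 = a, carry into square.
Longitude square 1; +1 → 2.
The latitude characters are unchanged.

KC24ax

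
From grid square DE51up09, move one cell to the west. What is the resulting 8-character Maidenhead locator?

DE51tp99

Longitude extended square 0; −1 → -1, wraps to 9, carry into subsquare.
Longitude subsquare u = 20; −1 → 19 = t.
The latitude characters are unchanged.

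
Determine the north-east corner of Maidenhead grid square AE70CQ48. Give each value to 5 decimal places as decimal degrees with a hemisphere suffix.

49.29583° S, 165.79167° W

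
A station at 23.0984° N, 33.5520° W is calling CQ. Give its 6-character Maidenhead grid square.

HL33fc

Offset from 180°W / 90°S: lon 146.4480°, lat 113.0984°.
Field: lon ⌊146.4480/20⌋ = 7 → H; lat ⌊113.0984/10⌋ = 11 → L.
Square: lon ⌊6.4480/2⌋ = 3; lat ⌊3.0984/1⌋ = 3.
Subsquare: lon ⌊0.4480/0.0833333⌋ = 5 → f; lat ⌊0.0984/0.0416667⌋ = 2 → c.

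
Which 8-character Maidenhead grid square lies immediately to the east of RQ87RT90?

Longitude extended square 9; +1 → 10, wraps to 0, carry into subsquare.
Longitude subsquare r = 17; +1 → 18 = s.
The latitude characters are unchanged.

RQ87st00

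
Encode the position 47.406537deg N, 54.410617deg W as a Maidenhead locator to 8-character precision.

GN27tj07

Add 180° to longitude and 90° to latitude: 125.58938, 137.40654.
Field: lon ⌊125.58938/20⌋ = 6 → G; lat ⌊137.40654/10⌋ = 13 → N.
Square: lon ⌊5.58938/2⌋ = 2; lat ⌊7.40654/1⌋ = 7.
Subsquare: lon ⌊1.58938/0.0833333⌋ = 19 → t; lat ⌊0.40654/0.0416667⌋ = 9 → j.
Extended square: lon ⌊0.00605/0.00833333⌋ = 0; lat ⌊0.03154/0.00416667⌋ = 7.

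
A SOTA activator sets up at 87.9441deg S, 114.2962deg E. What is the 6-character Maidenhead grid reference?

OA72db

Shift to the Maidenhead origin (180°W, 90°S): lon 294.2962, lat 2.0559.
Field: lon ⌊294.2962/20⌋ = 14 → O; lat ⌊2.0559/10⌋ = 0 → A.
Square: lon ⌊14.2962/2⌋ = 7; lat ⌊2.0559/1⌋ = 2.
Subsquare: lon ⌊0.2962/0.0833333⌋ = 3 → d; lat ⌊0.0559/0.0416667⌋ = 1 → b.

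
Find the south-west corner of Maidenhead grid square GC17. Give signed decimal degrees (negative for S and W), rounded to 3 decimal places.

-63.000, -58.000

Field G=6, C=2: +6·20° lon, +2·10° lat → SW at lon -60°, lat -70°.
Square 1, 7: +1·2° lon, +7·1° lat → SW at lon -58°, lat -63°.
latitude -63.000, longitude -58.000.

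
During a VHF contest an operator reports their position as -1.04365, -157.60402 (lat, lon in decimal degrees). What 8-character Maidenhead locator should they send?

BI18ew79

Offset from 180°W / 90°S: lon 22.39598°, lat 88.95635°.
Field: 22.39598/20 → 1 → B, 88.95635/10 → 8 → I; chars BI.
Square: 2.39598/2 → 1, 8.95635/1 → 8; chars 18.
Subsquare: 0.39598/0.0833333 → 4 → e, 0.95635/0.0416667 → 22 → w; chars ew.
Extended square: 0.06265/0.00833333 → 7, 0.03968/0.00416667 → 9; chars 79.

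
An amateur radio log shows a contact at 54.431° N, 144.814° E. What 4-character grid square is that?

QO24

Shift to the Maidenhead origin (180°W, 90°S): lon 324.81, lat 144.43.
Field (20°×10°, letters A–R): lon ⌊324.81/20⌋ = 16 → Q; lat ⌊144.43/10⌋ = 14 → O.
Square (2°×1°, digits 0–9): lon ⌊4.81/2⌋ = 2; lat ⌊4.43/1⌋ = 4.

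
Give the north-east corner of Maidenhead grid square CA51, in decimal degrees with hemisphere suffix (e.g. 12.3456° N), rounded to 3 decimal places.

Field C=2, A=0: +2·20° lon, +0·10° lat → SW at lon -140°, lat -90°.
Square 5, 1: +5·2° lon, +1·1° lat → SW at lon -130°, lat -89°.
Cell spans 2° lon × 1° lat. NE corner is SW corner plus one full cell.
latitude 88.000° S, longitude 128.000° W.

88.000° S, 128.000° W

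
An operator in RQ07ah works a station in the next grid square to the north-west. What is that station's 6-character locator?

Longitude subsquare a = 0; −1 → -1, wraps to 23 = x, carry into square.
Longitude square 0; −1 → -1, wraps to 9, carry into field.
Longitude field R = 17; −1 → 16 = Q.
Latitude subsquare h = 7; +1 → 8 = i.

QQ97xi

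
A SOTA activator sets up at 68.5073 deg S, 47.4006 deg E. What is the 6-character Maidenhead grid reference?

Offset from 180°W / 90°S: lon 227.4006°, lat 21.4927°.
Field (20°×10°, letters A–R): 227.4006/20 → 11 → L, 21.4927/10 → 2 → C; chars LC.
Square (2°×1°, digits 0–9): 7.4006/2 → 3, 1.4927/1 → 1; chars 31.
Subsquare (5′×2.5′, letters a–x): 1.4006/0.0833333 → 16 → q, 0.4927/0.0416667 → 11 → l; chars ql.

LC31ql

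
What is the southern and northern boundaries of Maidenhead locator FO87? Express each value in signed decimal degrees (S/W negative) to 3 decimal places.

Field F=5, O=14: +5·20° lon, +14·10° lat → SW at lon -80°, lat 50°.
Square 8, 7: +8·2° lon, +7·1° lat → SW at lon -64°, lat 57°.
Cell spans 2° lon × 1° lat.
south 57.000, north 58.000.

57.000, 58.000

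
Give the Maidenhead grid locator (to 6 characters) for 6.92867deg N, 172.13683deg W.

AJ36ww

Shift to the Maidenhead origin (180°W, 90°S): lon 7.8632, lat 96.9287.
Field: lon ⌊7.8632/20⌋ = 0 → A; lat ⌊96.9287/10⌋ = 9 → J.
Square: lon ⌊7.8632/2⌋ = 3; lat ⌊6.9287/1⌋ = 6.
Subsquare: lon ⌊1.8632/0.0833333⌋ = 22 → w; lat ⌊0.9287/0.0416667⌋ = 22 → w.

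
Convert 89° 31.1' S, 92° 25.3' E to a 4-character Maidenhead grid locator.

Offset from 180°W / 90°S: lon 272.42°, lat 0.48°.
Field (20°×10°, letters A–R): lon ⌊272.42/20⌋ = 13 → N; lat ⌊0.48/10⌋ = 0 → A.
Square (2°×1°, digits 0–9): lon ⌊12.42/2⌋ = 6; lat ⌊0.48/1⌋ = 0.

NA60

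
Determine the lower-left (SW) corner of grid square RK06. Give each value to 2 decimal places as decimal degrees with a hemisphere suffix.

16.00° N, 160.00° E

Field R=17, K=10: +17·20° lon, +10·10° lat → SW at lon 160°, lat 10°.
Square 0, 6: +0·2° lon, +6·1° lat → SW at lon 160°, lat 16°.
latitude 16.00° N, longitude 160.00° E.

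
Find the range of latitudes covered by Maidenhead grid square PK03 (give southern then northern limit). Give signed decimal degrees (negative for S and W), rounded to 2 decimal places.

13.00, 14.00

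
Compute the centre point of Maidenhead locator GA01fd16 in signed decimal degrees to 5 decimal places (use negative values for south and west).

-88.84792, -59.57083

Field G=6, A=0: +6·20° lon, +0·10° lat → SW at lon -60°, lat -90°.
Square 0, 1: +0·2° lon, +1·1° lat → SW at lon -60°, lat -89°.
Subsquare f=5, d=3: +5·0.0833333° lon, +3·0.0416667° lat → SW at lon -59.5833°, lat -88.875°.
Extended square 1, 6: +1·0.00833333° lon, +6·0.00416667° lat → SW at lon -59.575°, lat -88.85°.
Cell spans 0.00833333° lon × 0.00416667° lat. Centre is SW corner plus half of each.
latitude -88.84792, longitude -59.57083.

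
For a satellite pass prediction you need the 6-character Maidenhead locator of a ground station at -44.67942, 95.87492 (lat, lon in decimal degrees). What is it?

NE75wh

Add 180° to longitude and 90° to latitude: 275.8749, 45.3206.
Field (20°×10°, letters A–R): 275.8749/20 → 13 → N, 45.3206/10 → 4 → E; chars NE.
Square (2°×1°, digits 0–9): 15.8749/2 → 7, 5.3206/1 → 5; chars 75.
Subsquare (5′×2.5′, letters a–x): 1.8749/0.0833333 → 22 → w, 0.3206/0.0416667 → 7 → h; chars wh.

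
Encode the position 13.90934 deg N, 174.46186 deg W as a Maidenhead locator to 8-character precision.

Add 180° to longitude and 90° to latitude: 5.53814, 103.90934.
Field: 5.53814/20 → 0 → A, 103.90934/10 → 10 → K; chars AK.
Square: 5.53814/2 → 2, 3.90934/1 → 3; chars 23.
Subsquare: 1.53814/0.0833333 → 18 → s, 0.90934/0.0416667 → 21 → v; chars sv.
Extended square: 0.03814/0.00833333 → 4, 0.03434/0.00416667 → 8; chars 48.

AK23sv48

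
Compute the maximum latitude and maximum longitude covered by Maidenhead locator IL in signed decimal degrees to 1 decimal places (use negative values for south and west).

Field I=8, L=11: +8·20° lon, +11·10° lat → SW at lon -20°, lat 20°.
Cell spans 20° lon × 10° lat. NE corner is SW corner plus one full cell.
latitude 30.0, longitude 0.0.

30.0, 0.0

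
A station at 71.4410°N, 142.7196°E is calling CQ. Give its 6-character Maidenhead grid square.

QQ11ik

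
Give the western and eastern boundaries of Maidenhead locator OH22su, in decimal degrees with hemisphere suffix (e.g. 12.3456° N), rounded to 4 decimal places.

105.5000° E, 105.5833° E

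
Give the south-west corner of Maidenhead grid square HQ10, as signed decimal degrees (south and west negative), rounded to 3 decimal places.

Field H=7, Q=16: +7·20° lon, +16·10° lat → SW at lon -40°, lat 70°.
Square 1, 0: +1·2° lon, +0·1° lat → SW at lon -38°, lat 70°.
latitude 70.000, longitude -38.000.

70.000, -38.000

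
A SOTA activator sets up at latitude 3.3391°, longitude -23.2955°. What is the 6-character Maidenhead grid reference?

HJ83ii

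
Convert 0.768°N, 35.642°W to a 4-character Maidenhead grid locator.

Offset from 180°W / 90°S: lon 144.36°, lat 90.77°.
Field: lon ⌊144.36/20⌋ = 7 → H; lat ⌊90.77/10⌋ = 9 → J.
Square: lon ⌊4.36/2⌋ = 2; lat ⌊0.77/1⌋ = 0.

HJ20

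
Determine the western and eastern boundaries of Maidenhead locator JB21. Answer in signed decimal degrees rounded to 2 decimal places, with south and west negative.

4.00, 6.00

Field J=9, B=1: +9·20° lon, +1·10° lat → SW at lon 0°, lat -80°.
Square 2, 1: +2·2° lon, +1·1° lat → SW at lon 4°, lat -79°.
Cell spans 2° lon × 1° lat.
west 4.00, east 6.00.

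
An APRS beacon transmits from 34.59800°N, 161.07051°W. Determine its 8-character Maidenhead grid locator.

AM94lo13

Offset from 180°W / 90°S: lon 18.92949°, lat 124.59800°.
Field: lon ⌊18.92949/20⌋ = 0 → A; lat ⌊124.59800/10⌋ = 12 → M.
Square: lon ⌊18.92949/2⌋ = 9; lat ⌊4.59800/1⌋ = 4.
Subsquare: lon ⌊0.92949/0.0833333⌋ = 11 → l; lat ⌊0.59800/0.0416667⌋ = 14 → o.
Extended square: lon ⌊0.01282/0.00833333⌋ = 1; lat ⌊0.01467/0.00416667⌋ = 3.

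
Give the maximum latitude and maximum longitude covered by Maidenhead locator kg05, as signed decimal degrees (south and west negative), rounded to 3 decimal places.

Field K=10, G=6: +10·20° lon, +6·10° lat → SW at lon 20°, lat -30°.
Square 0, 5: +0·2° lon, +5·1° lat → SW at lon 20°, lat -25°.
Cell spans 2° lon × 1° lat. NE corner is SW corner plus one full cell.
latitude -24.000, longitude 22.000.

-24.000, 22.000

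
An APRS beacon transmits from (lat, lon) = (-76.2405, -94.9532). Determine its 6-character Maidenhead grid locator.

Add 180° to longitude and 90° to latitude: 85.0468, 13.7595.
Field: lon ⌊85.0468/20⌋ = 4 → E; lat ⌊13.7595/10⌋ = 1 → B.
Square: lon ⌊5.0468/2⌋ = 2; lat ⌊3.7595/1⌋ = 3.
Subsquare: lon ⌊1.0468/0.0833333⌋ = 12 → m; lat ⌊0.7595/0.0416667⌋ = 18 → s.

EB23ms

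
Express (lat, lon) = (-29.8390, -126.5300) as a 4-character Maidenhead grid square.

CG60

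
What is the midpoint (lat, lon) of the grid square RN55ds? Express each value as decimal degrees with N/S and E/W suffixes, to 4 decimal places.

Field R=17, N=13: +17·20° lon, +13·10° lat → SW at lon 160°, lat 40°.
Square 5, 5: +5·2° lon, +5·1° lat → SW at lon 170°, lat 45°.
Subsquare d=3, s=18: +3·0.0833333° lon, +18·0.0416667° lat → SW at lon 170.25°, lat 45.75°.
Cell spans 0.0833333° lon × 0.0416667° lat. Centre is SW corner plus half of each.
latitude 45.7708° N, longitude 170.2917° E.

45.7708° N, 170.2917° E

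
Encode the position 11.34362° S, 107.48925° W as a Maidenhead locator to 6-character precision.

Offset from 180°W / 90°S: lon 72.5108°, lat 78.6564°.
Field (20°×10°, letters A–R): lon ⌊72.5108/20⌋ = 3 → D; lat ⌊78.6564/10⌋ = 7 → H.
Square (2°×1°, digits 0–9): lon ⌊12.5108/2⌋ = 6; lat ⌊8.6564/1⌋ = 8.
Subsquare (5′×2.5′, letters a–x): lon ⌊0.5108/0.0833333⌋ = 6 → g; lat ⌊0.6564/0.0416667⌋ = 15 → p.

DH68gp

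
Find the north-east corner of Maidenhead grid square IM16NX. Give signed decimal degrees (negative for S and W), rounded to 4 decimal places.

Field I=8, M=12: +8·20° lon, +12·10° lat → SW at lon -20°, lat 30°.
Square 1, 6: +1·2° lon, +6·1° lat → SW at lon -18°, lat 36°.
Subsquare n=13, x=23: +13·0.0833333° lon, +23·0.0416667° lat → SW at lon -16.9167°, lat 36.9583°.
Cell spans 0.0833333° lon × 0.0416667° lat. NE corner is SW corner plus one full cell.
latitude 37.0000, longitude -16.8333.

37.0000, -16.8333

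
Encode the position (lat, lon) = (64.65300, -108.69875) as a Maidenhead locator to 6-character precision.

Offset from 180°W / 90°S: lon 71.3012°, lat 154.6530°.
Field (20°×10°, letters A–R): lon ⌊71.3012/20⌋ = 3 → D; lat ⌊154.6530/10⌋ = 15 → P.
Square (2°×1°, digits 0–9): lon ⌊11.3012/2⌋ = 5; lat ⌊4.6530/1⌋ = 4.
Subsquare (5′×2.5′, letters a–x): lon ⌊1.3012/0.0833333⌋ = 15 → p; lat ⌊0.6530/0.0416667⌋ = 15 → p.

DP54pp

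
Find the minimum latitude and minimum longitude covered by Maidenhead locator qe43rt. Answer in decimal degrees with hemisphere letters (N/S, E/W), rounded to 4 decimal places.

46.2083° S, 149.4167° E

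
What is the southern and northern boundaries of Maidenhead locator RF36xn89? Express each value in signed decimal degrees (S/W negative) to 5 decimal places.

Field R=17, F=5: +17·20° lon, +5·10° lat → SW at lon 160°, lat -40°.
Square 3, 6: +3·2° lon, +6·1° lat → SW at lon 166°, lat -34°.
Subsquare x=23, n=13: +23·0.0833333° lon, +13·0.0416667° lat → SW at lon 167.917°, lat -33.4583°.
Extended square 8, 9: +8·0.00833333° lon, +9·0.00416667° lat → SW at lon 167.983°, lat -33.4208°.
Cell spans 0.00833333° lon × 0.00416667° lat.
south -33.42083, north -33.41667.

-33.42083, -33.41667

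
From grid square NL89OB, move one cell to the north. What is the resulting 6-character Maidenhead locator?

NL89oc

Latitude subsquare b = 1; +1 → 2 = c.
The longitude characters are unchanged.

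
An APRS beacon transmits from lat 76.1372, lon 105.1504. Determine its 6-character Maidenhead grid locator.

OQ26nd

Offset from 180°W / 90°S: lon 285.1504°, lat 166.1372°.
Field: lon ⌊285.1504/20⌋ = 14 → O; lat ⌊166.1372/10⌋ = 16 → Q.
Square: lon ⌊5.1504/2⌋ = 2; lat ⌊6.1372/1⌋ = 6.
Subsquare: lon ⌊1.1504/0.0833333⌋ = 13 → n; lat ⌊0.1372/0.0416667⌋ = 3 → d.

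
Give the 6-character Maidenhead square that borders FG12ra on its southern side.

FG11rx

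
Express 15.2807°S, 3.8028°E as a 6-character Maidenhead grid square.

JH14vr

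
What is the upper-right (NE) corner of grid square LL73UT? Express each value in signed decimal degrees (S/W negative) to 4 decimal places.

Field L=11, L=11: +11·20° lon, +11·10° lat → SW at lon 40°, lat 20°.
Square 7, 3: +7·2° lon, +3·1° lat → SW at lon 54°, lat 23°.
Subsquare u=20, t=19: +20·0.0833333° lon, +19·0.0416667° lat → SW at lon 55.6667°, lat 23.7917°.
Cell spans 0.0833333° lon × 0.0416667° lat. NE corner is SW corner plus one full cell.
latitude 23.8333, longitude 55.7500.

23.8333, 55.7500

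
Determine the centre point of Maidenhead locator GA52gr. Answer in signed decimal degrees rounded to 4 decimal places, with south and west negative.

Field G=6, A=0: +6·20° lon, +0·10° lat → SW at lon -60°, lat -90°.
Square 5, 2: +5·2° lon, +2·1° lat → SW at lon -50°, lat -88°.
Subsquare g=6, r=17: +6·0.0833333° lon, +17·0.0416667° lat → SW at lon -49.5°, lat -87.2917°.
Cell spans 0.0833333° lon × 0.0416667° lat. Centre is SW corner plus half of each.
latitude -87.2708, longitude -49.4583.

-87.2708, -49.4583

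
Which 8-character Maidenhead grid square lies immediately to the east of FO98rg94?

Longitude extended square 9; +1 → 10, wraps to 0, carry into subsquare.
Longitude subsquare r = 17; +1 → 18 = s.
The latitude characters are unchanged.

FO98sg04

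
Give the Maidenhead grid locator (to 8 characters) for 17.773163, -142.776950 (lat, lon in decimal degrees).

Offset from 180°W / 90°S: lon 37.22305°, lat 107.77316°.
Field: lon ⌊37.22305/20⌋ = 1 → B; lat ⌊107.77316/10⌋ = 10 → K.
Square: lon ⌊17.22305/2⌋ = 8; lat ⌊7.77316/1⌋ = 7.
Subsquare: lon ⌊1.22305/0.0833333⌋ = 14 → o; lat ⌊0.77316/0.0416667⌋ = 18 → s.
Extended square: lon ⌊0.05638/0.00833333⌋ = 6; lat ⌊0.02316/0.00416667⌋ = 5.

BK87os65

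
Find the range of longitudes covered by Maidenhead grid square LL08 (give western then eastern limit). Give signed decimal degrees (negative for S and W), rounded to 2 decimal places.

40.00, 42.00

Field L=11, L=11: +11·20° lon, +11·10° lat → SW at lon 40°, lat 20°.
Square 0, 8: +0·2° lon, +8·1° lat → SW at lon 40°, lat 28°.
Cell spans 2° lon × 1° lat.
west 40.00, east 42.00.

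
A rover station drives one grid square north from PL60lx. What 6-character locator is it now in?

PL61la

Latitude subsquare x = 23; +1 → 24, wraps to 0 = a, carry into square.
Latitude square 0; +1 → 1.
The longitude characters are unchanged.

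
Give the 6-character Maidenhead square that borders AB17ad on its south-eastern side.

AB17bc

Longitude subsquare a = 0; +1 → 1 = b.
Latitude subsquare d = 3; −1 → 2 = c.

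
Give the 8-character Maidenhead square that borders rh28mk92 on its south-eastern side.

Longitude extended square 9; +1 → 10, wraps to 0, carry into subsquare.
Longitude subsquare m = 12; +1 → 13 = n.
Latitude extended square 2; −1 → 1.

RH28nk01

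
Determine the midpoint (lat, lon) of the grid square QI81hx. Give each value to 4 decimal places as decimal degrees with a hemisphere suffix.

8.0208° S, 156.6250° E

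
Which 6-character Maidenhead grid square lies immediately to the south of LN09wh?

LN09wg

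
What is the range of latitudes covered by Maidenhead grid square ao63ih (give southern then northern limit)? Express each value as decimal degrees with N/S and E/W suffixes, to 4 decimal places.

53.2917° N, 53.3333° N

Field A=0, O=14: +0·20° lon, +14·10° lat → SW at lon -180°, lat 50°.
Square 6, 3: +6·2° lon, +3·1° lat → SW at lon -168°, lat 53°.
Subsquare i=8, h=7: +8·0.0833333° lon, +7·0.0416667° lat → SW at lon -167.333°, lat 53.2917°.
Cell spans 0.0833333° lon × 0.0416667° lat.
south 53.2917° N, north 53.3333° N.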